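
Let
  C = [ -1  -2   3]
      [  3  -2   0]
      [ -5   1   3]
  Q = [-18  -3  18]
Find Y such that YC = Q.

Y = [[3, 0, 3]]

Since C sits to the right of Y, Y = QC⁻¹.
C has determinant 3; C⁻¹ = [[-2, 3, 2], [-3, 4, 3], [-7/3, 11/3, 8/3]].
Y = QC⁻¹ = [[-18, -3, 18]] · [[-2, 3, 2], [-3, 4, 3], [-7/3, 11/3, 8/3]] = [[3, 0, 3]].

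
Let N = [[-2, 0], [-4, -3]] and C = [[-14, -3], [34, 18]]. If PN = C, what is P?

P = [[5, 1], [-5, -6]]

N is on the right of P, so right-multiply by N⁻¹: P = CN⁻¹.
N has determinant 6; N⁻¹ = [[-1/2, 0], [2/3, -1/3]].
P = CN⁻¹ = [[-14, -3], [34, 18]] · [[-1/2, 0], [2/3, -1/3]] = [[5, 1], [-5, -6]].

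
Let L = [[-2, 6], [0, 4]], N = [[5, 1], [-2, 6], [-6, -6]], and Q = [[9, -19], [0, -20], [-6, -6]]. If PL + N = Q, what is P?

PL = Q − N = [[4, -20], [2, -26], [0, 0]].
Since L sits to the right of P, P = (Q − N)L⁻¹.
det L = -8, so L⁻¹ = [[-1/2, 3/4], [0, 1/4]].
P = (Q − N)L⁻¹ = [[-2, -2], [-1, -5], [0, 0]].

P = [[-2, -2], [-1, -5], [0, 0]]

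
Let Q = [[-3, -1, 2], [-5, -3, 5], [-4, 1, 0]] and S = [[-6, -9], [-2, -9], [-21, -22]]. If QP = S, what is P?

P = [[5, 5], [-1, -2], [4, 2]]

Left-multiplying both sides by Q⁻¹ gives P = Q⁻¹S.
Q has determinant 1; Q⁻¹ = [[-5, 2, 1], [-20, 8, 5], [-17, 7, 4]].
P = Q⁻¹S = [[-5, 2, 1], [-20, 8, 5], [-17, 7, 4]] · [[-6, -9], [-2, -9], [-21, -22]] = [[5, 5], [-1, -2], [4, 2]].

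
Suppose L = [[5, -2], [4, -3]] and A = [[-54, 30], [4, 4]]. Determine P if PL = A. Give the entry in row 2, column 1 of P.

4

L is on the right of P, so right-multiply by L⁻¹: P = AL⁻¹.
det L = -7; the adjugate gives L⁻¹ = [[3/7, -2/7], [4/7, -5/7]].
P = AL⁻¹ = [[-54, 30], [4, 4]] · [[3/7, -2/7], [4/7, -5/7]] = [[-6, -6], [4, -4]].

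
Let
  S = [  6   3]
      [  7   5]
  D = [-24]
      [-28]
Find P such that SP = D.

Left-multiplying both sides by S⁻¹ gives P = S⁻¹D.
S has determinant 9; S⁻¹ = [[5/9, -1/3], [-7/9, 2/3]].
P = S⁻¹D = [[5/9, -1/3], [-7/9, 2/3]] · [[-24], [-28]] = [[-4], [0]].

P = [[-4], [0]]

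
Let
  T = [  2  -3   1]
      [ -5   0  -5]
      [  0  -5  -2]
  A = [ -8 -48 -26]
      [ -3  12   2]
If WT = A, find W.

T is on the right of W, so right-multiply by T⁻¹: W = AT⁻¹.
det T = 5, so T⁻¹ = [[-5, -11/5, 3], [-2, -4/5, 1], [5, 2, -3]].
W = AT⁻¹ = [[-8, -48, -26], [-3, 12, 2]] · [[-5, -11/5, 3], [-2, -4/5, 1], [5, 2, -3]] = [[6, 4, 6], [1, 1, -3]].

W = [[6, 4, 6], [1, 1, -3]]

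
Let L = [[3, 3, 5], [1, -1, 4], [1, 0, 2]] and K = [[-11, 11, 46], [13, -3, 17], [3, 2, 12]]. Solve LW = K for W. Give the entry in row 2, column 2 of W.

Left-multiplying both sides by L⁻¹ gives W = L⁻¹K.
det L = 5, so L⁻¹ = [[-2/5, -6/5, 17/5], [2/5, 1/5, -7/5], [1/5, 3/5, -6/5]].
W = L⁻¹K = [[-2/5, -6/5, 17/5], [2/5, 1/5, -7/5], [1/5, 3/5, -6/5]] · [[-11, 11, 46], [13, -3, 17], [3, 2, 12]] = [[-1, 6, 2], [-6, 1, 5], [2, -2, 5]].

1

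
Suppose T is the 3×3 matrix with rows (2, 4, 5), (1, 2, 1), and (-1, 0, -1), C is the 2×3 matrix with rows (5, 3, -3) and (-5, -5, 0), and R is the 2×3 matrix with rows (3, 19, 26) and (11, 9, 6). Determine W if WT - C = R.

W = [[5, 1, 3], [0, 2, -4]]

WT = R + C = [[8, 22, 23], [6, 4, 6]].
T is on the right of W, so right-multiply by T⁻¹: W = (R + C)T⁻¹.
T has determinant 6; T⁻¹ = [[-1/3, 2/3, -1], [0, 1/2, 1/2], [1/3, -2/3, 0]].
W = (R + C)T⁻¹ = [[5, 1, 3], [0, 2, -4]].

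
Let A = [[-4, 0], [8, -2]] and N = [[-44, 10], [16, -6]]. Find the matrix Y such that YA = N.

Y = [[1, -5], [2, 3]]

Since A sits to the right of Y, Y = NA⁻¹.
det A = 8, so A⁻¹ = [[-1/4, 0], [-1, -1/2]].
Y = NA⁻¹ = [[-44, 10], [16, -6]] · [[-1/4, 0], [-1, -1/2]] = [[1, -5], [2, 3]].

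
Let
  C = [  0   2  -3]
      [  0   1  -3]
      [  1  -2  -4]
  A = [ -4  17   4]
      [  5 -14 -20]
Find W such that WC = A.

Since C sits to the right of W, W = AC⁻¹.
C has determinant -3; C⁻¹ = [[10/3, -14/3, 1], [1, -1, 0], [1/3, -2/3, 0]].
W = AC⁻¹ = [[-4, 17, 4], [5, -14, -20]] · [[10/3, -14/3, 1], [1, -1, 0], [1/3, -2/3, 0]] = [[5, -1, -4], [-4, 4, 5]].

W = [[5, -1, -4], [-4, 4, 5]]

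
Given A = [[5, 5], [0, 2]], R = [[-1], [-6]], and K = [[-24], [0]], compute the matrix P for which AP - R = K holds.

P = [[-2], [-3]]

AP = K + R = [[-25], [-6]].
Since A multiplies P on the left, P = A⁻¹(K + R).
det A = 10; the adjugate gives A⁻¹ = [[1/5, -1/2], [0, 1/2]].
P = A⁻¹(K + R) = [[-2], [-3]].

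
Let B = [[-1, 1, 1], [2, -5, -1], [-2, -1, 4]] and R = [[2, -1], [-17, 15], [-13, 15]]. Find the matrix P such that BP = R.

Since B multiplies P on the left, P = B⁻¹R.
B has determinant 3; B⁻¹ = [[-7, -5/3, 4/3], [-2, -2/3, 1/3], [-4, -1, 1]].
P = B⁻¹R = [[-7, -5/3, 4/3], [-2, -2/3, 1/3], [-4, -1, 1]] · [[2, -1], [-17, 15], [-13, 15]] = [[-3, 2], [3, -3], [-4, 4]].

P = [[-3, 2], [3, -3], [-4, 4]]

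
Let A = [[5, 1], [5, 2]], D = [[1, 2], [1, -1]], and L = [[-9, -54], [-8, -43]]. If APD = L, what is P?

Isolating P: multiply by A⁻¹ from the left and D⁻¹ from the right, so P = A⁻¹LD⁻¹.
det A = 5, so A⁻¹ = [[2/5, -1/5], [-1, 1]].
det D = -3, so D⁻¹ = [[1/3, 2/3], [1/3, -1/3]].
A⁻¹L = [[-2, -13], [1, 11]].
P = (A⁻¹L)D⁻¹ = [[-5, 3], [4, -3]].

P = [[-5, 3], [4, -3]]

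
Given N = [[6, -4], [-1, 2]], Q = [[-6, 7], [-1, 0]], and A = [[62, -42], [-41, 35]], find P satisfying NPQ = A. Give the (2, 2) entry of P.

5

P = N⁻¹AQ⁻¹ (apply N⁻¹ on the left and Q⁻¹ on the right).
N has determinant 8; N⁻¹ = [[1/4, 1/2], [1/8, 3/4]].
det Q = 7, so Q⁻¹ = [[0, -1], [1/7, -6/7]].
N⁻¹A = [[-5, 7], [-23, 21]].
P = (N⁻¹A)Q⁻¹ = [[1, -1], [3, 5]].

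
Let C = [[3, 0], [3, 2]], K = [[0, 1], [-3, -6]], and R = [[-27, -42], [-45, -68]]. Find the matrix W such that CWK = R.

Isolating W: multiply by C⁻¹ from the left and K⁻¹ from the right, so W = C⁻¹RK⁻¹.
C has determinant 6; C⁻¹ = [[1/3, 0], [-1/2, 1/2]].
det K = 3; the adjugate gives K⁻¹ = [[-2, -1/3], [1, 0]].
C⁻¹R = [[-9, -14], [-9, -13]].
W = (C⁻¹R)K⁻¹ = [[4, 3], [5, 3]].

W = [[4, 3], [5, 3]]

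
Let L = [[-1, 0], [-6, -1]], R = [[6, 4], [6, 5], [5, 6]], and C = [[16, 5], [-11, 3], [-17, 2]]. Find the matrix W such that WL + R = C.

W = [[-4, -1], [5, 2], [-2, 4]]

WL = C − R = [[10, 1], [-17, -2], [-22, -4]].
Right-multiplying both sides by L⁻¹ gives W = (C − R)L⁻¹.
det L = 1, so L⁻¹ = [[-1, 0], [6, -1]].
W = (C − R)L⁻¹ = [[-4, -1], [5, 2], [-2, 4]].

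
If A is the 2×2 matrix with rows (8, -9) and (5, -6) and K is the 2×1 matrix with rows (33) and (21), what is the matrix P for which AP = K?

P = [[3], [-1]]

Since A multiplies P on the left, P = A⁻¹K.
det A = -3, so A⁻¹ = [[2, -3], [5/3, -8/3]].
P = A⁻¹K = [[2, -3], [5/3, -8/3]] · [[33], [21]] = [[3], [-1]].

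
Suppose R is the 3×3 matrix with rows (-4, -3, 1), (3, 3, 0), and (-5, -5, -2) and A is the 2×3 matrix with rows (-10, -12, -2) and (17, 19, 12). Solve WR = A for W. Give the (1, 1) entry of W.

-2

Right-multiplying both sides by R⁻¹ gives W = AR⁻¹.
R has determinant 6; R⁻¹ = [[-1, -11/6, -1/2], [1, 13/6, 1/2], [0, -5/6, -1/2]].
W = AR⁻¹ = [[-10, -12, -2], [17, 19, 12]] · [[-1, -11/6, -1/2], [1, 13/6, 1/2], [0, -5/6, -1/2]] = [[-2, -6, 0], [2, 0, -5]].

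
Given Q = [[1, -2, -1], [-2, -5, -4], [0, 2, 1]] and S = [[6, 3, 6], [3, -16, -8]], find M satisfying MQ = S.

Right-multiplying both sides by Q⁻¹ gives M = SQ⁻¹.
det Q = 3, so Q⁻¹ = [[1, 0, 1], [2/3, 1/3, 2], [-4/3, -2/3, -3]].
M = SQ⁻¹ = [[6, 3, 6], [3, -16, -8]] · [[1, 0, 1], [2/3, 1/3, 2], [-4/3, -2/3, -3]] = [[0, -3, -6], [3, 0, -5]].

M = [[0, -3, -6], [3, 0, -5]]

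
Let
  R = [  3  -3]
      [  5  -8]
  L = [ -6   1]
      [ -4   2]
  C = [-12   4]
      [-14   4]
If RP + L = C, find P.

RP = C − L = [[-6, 3], [-10, 2]].
Left-multiplying both sides by R⁻¹ gives P = R⁻¹(C − L).
det R = -9; the adjugate gives R⁻¹ = [[8/9, -1/3], [5/9, -1/3]].
P = R⁻¹(C − L) = [[-2, 2], [0, 1]].

P = [[-2, 2], [0, 1]]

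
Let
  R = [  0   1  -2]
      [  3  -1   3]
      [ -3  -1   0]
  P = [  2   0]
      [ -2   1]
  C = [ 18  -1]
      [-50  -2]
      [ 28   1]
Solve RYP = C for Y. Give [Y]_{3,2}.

Isolating Y: multiply by R⁻¹ from the left and P⁻¹ from the right, so Y = R⁻¹CP⁻¹.
R has determinant 3; R⁻¹ = [[1, 2/3, 1/3], [-3, -2, -2], [-2, -1, -1]].
det P = 2, so P⁻¹ = [[1/2, 0], [1, 1]].
R⁻¹C = [[-6, -2], [-10, 5], [-14, 3]].
Y = (R⁻¹C)P⁻¹ = [[-5, -2], [0, 5], [-4, 3]].

3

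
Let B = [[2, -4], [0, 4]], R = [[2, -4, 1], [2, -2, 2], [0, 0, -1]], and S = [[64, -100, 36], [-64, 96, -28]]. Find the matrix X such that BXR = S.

X = [[1, -1, -5], [-4, -4, -5]]

X = B⁻¹SR⁻¹ (apply B⁻¹ on the left and R⁻¹ on the right).
B has determinant 8; B⁻¹ = [[1/2, 1/2], [0, 1/4]].
det R = -4; the adjugate gives R⁻¹ = [[-1/2, 1, 3/2], [-1/2, 1/2, 1/2], [0, 0, -1]].
B⁻¹S = [[0, -2, 4], [-16, 24, -7]].
X = (B⁻¹S)R⁻¹ = [[1, -1, -5], [-4, -4, -5]].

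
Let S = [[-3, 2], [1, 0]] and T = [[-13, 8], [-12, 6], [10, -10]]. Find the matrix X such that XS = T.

S is on the right of X, so right-multiply by S⁻¹: X = TS⁻¹.
S has determinant -2; S⁻¹ = [[0, 1], [1/2, 3/2]].
X = TS⁻¹ = [[-13, 8], [-12, 6], [10, -10]] · [[0, 1], [1/2, 3/2]] = [[4, -1], [3, -3], [-5, -5]].

X = [[4, -1], [3, -3], [-5, -5]]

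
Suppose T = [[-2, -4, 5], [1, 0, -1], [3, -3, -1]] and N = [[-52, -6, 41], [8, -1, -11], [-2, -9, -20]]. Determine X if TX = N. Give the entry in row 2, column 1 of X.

6

Since T multiplies X on the left, X = T⁻¹N.
det T = -1; the adjugate gives T⁻¹ = [[3, 19, -4], [2, 13, -3], [3, 18, -4]].
X = T⁻¹N = [[3, 19, -4], [2, 13, -3], [3, 18, -4]] · [[-52, -6, 41], [8, -1, -11], [-2, -9, -20]] = [[4, -1, -6], [6, 2, -1], [-4, 0, 5]].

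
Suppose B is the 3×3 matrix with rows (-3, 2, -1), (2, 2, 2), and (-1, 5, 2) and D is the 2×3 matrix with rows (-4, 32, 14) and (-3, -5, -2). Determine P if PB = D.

P = [[0, 1, 6], [-4, -6, 3]]

Since B sits to the right of P, P = DB⁻¹.
det B = -6, so B⁻¹ = [[1, 3/2, -1], [1, 7/6, -2/3], [-2, -13/6, 5/3]].
P = DB⁻¹ = [[-4, 32, 14], [-3, -5, -2]] · [[1, 3/2, -1], [1, 7/6, -2/3], [-2, -13/6, 5/3]] = [[0, 1, 6], [-4, -6, 3]].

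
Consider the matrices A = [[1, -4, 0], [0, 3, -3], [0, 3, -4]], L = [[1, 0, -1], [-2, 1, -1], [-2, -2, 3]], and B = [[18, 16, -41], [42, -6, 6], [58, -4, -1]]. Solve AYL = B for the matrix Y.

Y = [[4, -2, -1], [-4, -2, 1], [-2, 4, 3]]

Isolating Y: multiply by A⁻¹ from the left and L⁻¹ from the right, so Y = A⁻¹BL⁻¹.
det A = -3; the adjugate gives A⁻¹ = [[1, 16/3, -4], [0, 4/3, -1], [0, 1, -1]].
L has determinant -5; L⁻¹ = [[-1/5, -2/5, -1/5], [-8/5, -1/5, -3/5], [-6/5, -2/5, -1/5]].
A⁻¹B = [[10, 0, -5], [-2, -4, 9], [-16, -2, 7]].
Y = (A⁻¹B)L⁻¹ = [[4, -2, -1], [-4, -2, 1], [-2, 4, 3]].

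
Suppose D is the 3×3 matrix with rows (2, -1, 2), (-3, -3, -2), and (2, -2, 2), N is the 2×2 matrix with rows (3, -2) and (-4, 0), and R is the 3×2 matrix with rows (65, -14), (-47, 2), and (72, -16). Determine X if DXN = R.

Left-multiply by D⁻¹ and right-multiply by N⁻¹: X = D⁻¹RN⁻¹.
det D = 2; the adjugate gives D⁻¹ = [[-5, -1, 4], [1, 0, -1], [6, 1, -9/2]].
det N = -8; the adjugate gives N⁻¹ = [[0, -1/4], [-1/2, -3/8]].
D⁻¹R = [[10, 4], [-7, 2], [19, -10]].
X = (D⁻¹R)N⁻¹ = [[-2, -4], [-1, 1], [5, -1]].

X = [[-2, -4], [-1, 1], [5, -1]]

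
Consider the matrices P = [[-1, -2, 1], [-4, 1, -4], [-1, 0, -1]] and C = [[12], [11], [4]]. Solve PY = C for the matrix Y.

Y = [[-3], [-5], [-1]]

Since P multiplies Y on the left, Y = P⁻¹C.
det P = 2, so P⁻¹ = [[-1/2, -1, 7/2], [0, 1, -4], [1/2, 1, -9/2]].
Y = P⁻¹C = [[-1/2, -1, 7/2], [0, 1, -4], [1/2, 1, -9/2]] · [[12], [11], [4]] = [[-3], [-5], [-1]].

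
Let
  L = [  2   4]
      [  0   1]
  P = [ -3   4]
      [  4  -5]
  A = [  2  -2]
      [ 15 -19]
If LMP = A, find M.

M = [[3, -5], [-1, 3]]

Isolating M: multiply by L⁻¹ from the left and P⁻¹ from the right, so M = L⁻¹AP⁻¹.
det L = 2; the adjugate gives L⁻¹ = [[1/2, -2], [0, 1]].
P has determinant -1; P⁻¹ = [[5, 4], [4, 3]].
L⁻¹A = [[-29, 37], [15, -19]].
M = (L⁻¹A)P⁻¹ = [[3, -5], [-1, 3]].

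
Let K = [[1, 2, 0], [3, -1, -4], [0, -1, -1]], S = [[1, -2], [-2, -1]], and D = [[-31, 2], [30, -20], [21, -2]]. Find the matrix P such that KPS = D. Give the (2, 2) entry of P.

4

P = K⁻¹DS⁻¹ (apply K⁻¹ on the left and S⁻¹ on the right).
K has determinant 3; K⁻¹ = [[-1, 2/3, -8/3], [1, -1/3, 4/3], [-1, 1/3, -7/3]].
det S = -5, so S⁻¹ = [[1/5, -2/5], [-2/5, -1/5]].
K⁻¹D = [[-5, -10], [-13, 6], [-8, -4]].
P = (K⁻¹D)S⁻¹ = [[3, 4], [-5, 4], [0, 4]].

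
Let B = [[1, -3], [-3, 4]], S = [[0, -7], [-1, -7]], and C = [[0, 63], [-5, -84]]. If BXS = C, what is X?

X = [[3, -3], [4, -1]]

X = B⁻¹CS⁻¹ (apply B⁻¹ on the left and S⁻¹ on the right).
det B = -5, so B⁻¹ = [[-4/5, -3/5], [-3/5, -1/5]].
det S = -7; the adjugate gives S⁻¹ = [[1, -1], [-1/7, 0]].
B⁻¹C = [[3, 0], [1, -21]].
X = (B⁻¹C)S⁻¹ = [[3, -3], [4, -1]].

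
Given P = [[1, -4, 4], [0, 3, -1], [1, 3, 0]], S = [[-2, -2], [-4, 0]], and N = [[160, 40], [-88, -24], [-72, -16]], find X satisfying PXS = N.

X = [[-4, 2], [4, 4], [0, -4]]

Left-multiply by P⁻¹ and right-multiply by S⁻¹: X = P⁻¹NS⁻¹.
det P = -5; the adjugate gives P⁻¹ = [[-3/5, -12/5, 8/5], [1/5, 4/5, -1/5], [3/5, 7/5, -3/5]].
S has determinant -8; S⁻¹ = [[0, -1/4], [-1/2, 1/4]].
P⁻¹N = [[0, 8], [-24, -8], [16, 0]].
X = (P⁻¹N)S⁻¹ = [[-4, 2], [4, 4], [0, -4]].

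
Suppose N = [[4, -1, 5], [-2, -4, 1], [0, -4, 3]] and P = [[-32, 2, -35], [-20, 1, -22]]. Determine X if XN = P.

Since N sits to the right of X, X = PN⁻¹.
N has determinant 2; N⁻¹ = [[-4, -17/2, 19/2], [3, 6, -7], [4, 8, -9]].
X = PN⁻¹ = [[-32, 2, -35], [-20, 1, -22]] · [[-4, -17/2, 19/2], [3, 6, -7], [4, 8, -9]] = [[-6, 4, -3], [-5, 0, 1]].

X = [[-6, 4, -3], [-5, 0, 1]]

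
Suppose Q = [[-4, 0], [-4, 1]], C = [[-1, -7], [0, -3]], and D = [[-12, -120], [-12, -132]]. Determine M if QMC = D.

M = Q⁻¹DC⁻¹ (apply Q⁻¹ on the left and C⁻¹ on the right).
Q has determinant -4; Q⁻¹ = [[-1/4, 0], [-1, 1]].
det C = 3, so C⁻¹ = [[-1, 7/3], [0, -1/3]].
Q⁻¹D = [[3, 30], [0, -12]].
M = (Q⁻¹D)C⁻¹ = [[-3, -3], [0, 4]].

M = [[-3, -3], [0, 4]]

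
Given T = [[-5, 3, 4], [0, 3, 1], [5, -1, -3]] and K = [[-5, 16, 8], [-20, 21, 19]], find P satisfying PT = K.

T is on the right of P, so right-multiply by T⁻¹: P = KT⁻¹.
det T = -5, so T⁻¹ = [[8/5, -1, 9/5], [-1, 1, -1], [3, -2, 3]].
P = KT⁻¹ = [[-5, 16, 8], [-20, 21, 19]] · [[8/5, -1, 9/5], [-1, 1, -1], [3, -2, 3]] = [[0, 5, -1], [4, 3, 0]].

P = [[0, 5, -1], [4, 3, 0]]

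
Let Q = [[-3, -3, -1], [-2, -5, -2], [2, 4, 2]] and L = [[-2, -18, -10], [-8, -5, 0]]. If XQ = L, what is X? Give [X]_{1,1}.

-4

Q is on the right of X, so right-multiply by Q⁻¹: X = LQ⁻¹.
det Q = 4; the adjugate gives Q⁻¹ = [[-1/2, 1/2, 1/4], [0, -1, -1], [1/2, 3/2, 9/4]].
X = LQ⁻¹ = [[-2, -18, -10], [-8, -5, 0]] · [[-1/2, 1/2, 1/4], [0, -1, -1], [1/2, 3/2, 9/4]] = [[-4, 2, -5], [4, 1, 3]].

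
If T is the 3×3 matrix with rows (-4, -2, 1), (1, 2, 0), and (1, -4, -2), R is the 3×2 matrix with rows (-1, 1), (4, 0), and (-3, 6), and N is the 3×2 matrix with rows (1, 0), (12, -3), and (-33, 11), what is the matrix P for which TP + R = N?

TP = N − R = [[2, -1], [8, -3], [-30, 5]].
Since T multiplies P on the left, P = T⁻¹(N − R).
T has determinant 6; T⁻¹ = [[-2/3, -4/3, -1/3], [1/3, 7/6, 1/6], [-1, -3, -1]].
P = T⁻¹(N − R) = [[-2, 3], [5, -3], [4, 5]].

P = [[-2, 3], [5, -3], [4, 5]]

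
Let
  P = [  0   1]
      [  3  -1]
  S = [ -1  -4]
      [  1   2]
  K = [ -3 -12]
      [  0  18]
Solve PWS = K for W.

W = [[-2, -3], [3, 0]]

Left-multiply by P⁻¹ and right-multiply by S⁻¹: W = P⁻¹KS⁻¹.
P has determinant -3; P⁻¹ = [[1/3, 1/3], [1, 0]].
det S = 2, so S⁻¹ = [[1, 2], [-1/2, -1/2]].
P⁻¹K = [[-1, 2], [-3, -12]].
W = (P⁻¹K)S⁻¹ = [[-2, -3], [3, 0]].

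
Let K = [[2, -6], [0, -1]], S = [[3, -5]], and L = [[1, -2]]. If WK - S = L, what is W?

WK = L + S = [[4, -7]].
Since K sits to the right of W, W = (L + S)K⁻¹.
K has determinant -2; K⁻¹ = [[1/2, -3], [0, -1]].
W = (L + S)K⁻¹ = [[2, -5]].

W = [[2, -5]]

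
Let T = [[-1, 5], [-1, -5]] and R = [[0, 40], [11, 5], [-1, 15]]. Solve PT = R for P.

P = [[4, -4], [-5, -6], [2, -1]]

Since T sits to the right of P, P = RT⁻¹.
det T = 10, so T⁻¹ = [[-1/2, -1/2], [1/10, -1/10]].
P = RT⁻¹ = [[0, 40], [11, 5], [-1, 15]] · [[-1/2, -1/2], [1/10, -1/10]] = [[4, -4], [-5, -6], [2, -1]].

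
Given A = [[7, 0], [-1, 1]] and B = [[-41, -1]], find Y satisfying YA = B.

Since A sits to the right of Y, Y = BA⁻¹.
det A = 7, so A⁻¹ = [[1/7, 0], [1/7, 1]].
Y = BA⁻¹ = [[-41, -1]] · [[1/7, 0], [1/7, 1]] = [[-6, -1]].

Y = [[-6, -1]]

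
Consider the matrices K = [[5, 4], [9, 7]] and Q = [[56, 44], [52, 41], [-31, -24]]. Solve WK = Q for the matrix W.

W = [[4, 4], [5, 3], [1, -4]]

K is on the right of W, so right-multiply by K⁻¹: W = QK⁻¹.
det K = -1; the adjugate gives K⁻¹ = [[-7, 4], [9, -5]].
W = QK⁻¹ = [[56, 44], [52, 41], [-31, -24]] · [[-7, 4], [9, -5]] = [[4, 4], [5, 3], [1, -4]].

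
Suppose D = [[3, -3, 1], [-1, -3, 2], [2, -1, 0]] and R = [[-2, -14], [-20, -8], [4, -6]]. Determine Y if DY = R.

Left-multiplying both sides by D⁻¹ gives Y = D⁻¹R.
D has determinant 1; D⁻¹ = [[2, -1, -3], [4, -2, -7], [7, -3, -12]].
Y = D⁻¹R = [[2, -1, -3], [4, -2, -7], [7, -3, -12]] · [[-2, -14], [-20, -8], [4, -6]] = [[4, -2], [4, 2], [-2, -2]].

Y = [[4, -2], [4, 2], [-2, -2]]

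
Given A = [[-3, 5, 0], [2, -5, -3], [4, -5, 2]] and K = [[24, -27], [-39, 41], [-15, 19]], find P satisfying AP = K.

Since A multiplies P on the left, P = A⁻¹K.
det A = -5; the adjugate gives A⁻¹ = [[5, 2, 3], [16/5, 6/5, 9/5], [-2, -1, -1]].
P = A⁻¹K = [[5, 2, 3], [16/5, 6/5, 9/5], [-2, -1, -1]] · [[24, -27], [-39, 41], [-15, 19]] = [[-3, 4], [3, -3], [6, -6]].

P = [[-3, 4], [3, -3], [6, -6]]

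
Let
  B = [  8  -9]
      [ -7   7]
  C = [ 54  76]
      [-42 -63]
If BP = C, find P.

P = [[0, 5], [-6, -4]]

Left-multiplying both sides by B⁻¹ gives P = B⁻¹C.
det B = -7, so B⁻¹ = [[-1, -9/7], [-1, -8/7]].
P = B⁻¹C = [[-1, -9/7], [-1, -8/7]] · [[54, 76], [-42, -63]] = [[0, 5], [-6, -4]].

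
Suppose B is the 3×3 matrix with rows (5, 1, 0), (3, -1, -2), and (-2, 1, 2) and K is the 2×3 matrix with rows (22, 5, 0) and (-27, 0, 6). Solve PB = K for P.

P = [[5, -3, -3], [-3, -6, -3]]

Right-multiplying both sides by B⁻¹ gives P = KB⁻¹.
B has determinant -2; B⁻¹ = [[0, 1, 1], [1, -5, -5], [-1/2, 7/2, 4]].
P = KB⁻¹ = [[22, 5, 0], [-27, 0, 6]] · [[0, 1, 1], [1, -5, -5], [-1/2, 7/2, 4]] = [[5, -3, -3], [-3, -6, -3]].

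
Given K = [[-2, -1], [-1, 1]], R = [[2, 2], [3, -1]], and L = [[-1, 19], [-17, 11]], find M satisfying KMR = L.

Isolating M: multiply by K⁻¹ from the left and R⁻¹ from the right, so M = K⁻¹LR⁻¹.
det K = -3; the adjugate gives K⁻¹ = [[-1/3, -1/3], [-1/3, 2/3]].
det R = -8, so R⁻¹ = [[1/8, 1/4], [3/8, -1/4]].
K⁻¹L = [[6, -10], [-11, 1]].
M = (K⁻¹L)R⁻¹ = [[-3, 4], [-1, -3]].

M = [[-3, 4], [-1, -3]]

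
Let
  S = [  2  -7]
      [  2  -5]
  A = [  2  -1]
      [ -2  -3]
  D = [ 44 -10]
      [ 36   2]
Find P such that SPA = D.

P = [[-1, -5], [-3, -1]]

P = S⁻¹DA⁻¹ (apply S⁻¹ on the left and A⁻¹ on the right).
det S = 4, so S⁻¹ = [[-5/4, 7/4], [-1/2, 1/2]].
A has determinant -8; A⁻¹ = [[3/8, -1/8], [-1/4, -1/4]].
S⁻¹D = [[8, 16], [-4, 6]].
P = (S⁻¹D)A⁻¹ = [[-1, -5], [-3, -1]].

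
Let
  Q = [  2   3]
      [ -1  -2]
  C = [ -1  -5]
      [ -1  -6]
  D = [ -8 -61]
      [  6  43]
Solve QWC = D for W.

W = [[-5, 3], [-1, 5]]

W = Q⁻¹DC⁻¹ (apply Q⁻¹ on the left and C⁻¹ on the right).
Q has determinant -1; Q⁻¹ = [[2, 3], [-1, -2]].
det C = 1; the adjugate gives C⁻¹ = [[-6, 5], [1, -1]].
Q⁻¹D = [[2, 7], [-4, -25]].
W = (Q⁻¹D)C⁻¹ = [[-5, 3], [-1, 5]].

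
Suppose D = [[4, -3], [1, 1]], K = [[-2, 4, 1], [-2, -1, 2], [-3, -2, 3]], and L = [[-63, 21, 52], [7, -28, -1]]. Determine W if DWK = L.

W = [[-1, 1, 2], [-5, -3, 1]]

Isolating W: multiply by D⁻¹ from the left and K⁻¹ from the right, so W = D⁻¹LK⁻¹.
D has determinant 7; D⁻¹ = [[1/7, 3/7], [-1/7, 4/7]].
det K = -1; the adjugate gives K⁻¹ = [[-1, 14, -9], [0, 3, -2], [-1, 16, -10]].
D⁻¹L = [[-6, -9, 7], [13, -19, -8]].
W = (D⁻¹L)K⁻¹ = [[-1, 1, 2], [-5, -3, 1]].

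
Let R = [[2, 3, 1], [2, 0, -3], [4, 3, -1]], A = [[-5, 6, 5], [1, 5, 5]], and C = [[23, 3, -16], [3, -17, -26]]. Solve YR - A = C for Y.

Y = [[-1, 2, 4], [-5, 5, 1]]

YR = C + A = [[18, 9, -11], [4, -12, -21]].
Since R sits to the right of Y, Y = (C + A)R⁻¹.
det R = -6, so R⁻¹ = [[-3/2, -1, 3/2], [5/3, 1, -4/3], [-1, -1, 1]].
Y = (C + A)R⁻¹ = [[-1, 2, 4], [-5, 5, 1]].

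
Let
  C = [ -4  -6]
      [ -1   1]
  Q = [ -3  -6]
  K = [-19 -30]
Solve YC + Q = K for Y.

Y = [[4, 0]]

YC = K − Q = [[-16, -24]].
Since C sits to the right of Y, Y = (K − Q)C⁻¹.
C has determinant -10; C⁻¹ = [[-1/10, -3/5], [-1/10, 2/5]].
Y = (K − Q)C⁻¹ = [[4, 0]].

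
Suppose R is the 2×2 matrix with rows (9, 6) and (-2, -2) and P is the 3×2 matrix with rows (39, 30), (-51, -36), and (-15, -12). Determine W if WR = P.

W = [[3, -6], [-5, 3], [-1, 3]]

Right-multiplying both sides by R⁻¹ gives W = PR⁻¹.
det R = -6; the adjugate gives R⁻¹ = [[1/3, 1], [-1/3, -3/2]].
W = PR⁻¹ = [[39, 30], [-51, -36], [-15, -12]] · [[1/3, 1], [-1/3, -3/2]] = [[3, -6], [-5, 3], [-1, 3]].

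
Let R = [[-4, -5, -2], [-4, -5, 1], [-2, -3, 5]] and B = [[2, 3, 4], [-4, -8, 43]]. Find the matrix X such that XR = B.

Right-multiplying both sides by R⁻¹ gives X = BR⁻¹.
R has determinant -6; R⁻¹ = [[11/3, -31/6, 5/2], [-3, 4, -2], [-1/3, 1/3, 0]].
X = BR⁻¹ = [[2, 3, 4], [-4, -8, 43]] · [[11/3, -31/6, 5/2], [-3, 4, -2], [-1/3, 1/3, 0]] = [[-3, 3, -1], [-5, 3, 6]].

X = [[-3, 3, -1], [-5, 3, 6]]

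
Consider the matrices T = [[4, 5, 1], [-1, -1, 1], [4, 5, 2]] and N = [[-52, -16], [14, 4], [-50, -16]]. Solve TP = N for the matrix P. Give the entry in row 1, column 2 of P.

-4

T is on the left of P, so left-multiply by T⁻¹: P = T⁻¹N.
det T = 1; the adjugate gives T⁻¹ = [[-7, -5, 6], [6, 4, -5], [-1, 0, 1]].
P = T⁻¹N = [[-7, -5, 6], [6, 4, -5], [-1, 0, 1]] · [[-52, -16], [14, 4], [-50, -16]] = [[-6, -4], [-6, 0], [2, 0]].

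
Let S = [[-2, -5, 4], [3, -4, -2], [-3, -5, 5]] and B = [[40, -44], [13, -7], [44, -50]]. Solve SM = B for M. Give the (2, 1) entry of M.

-6

Since S multiplies M on the left, M = S⁻¹B.
det S = -3, so S⁻¹ = [[10, -5/3, -26/3], [3, -2/3, -8/3], [9, -5/3, -23/3]].
M = S⁻¹B = [[10, -5/3, -26/3], [3, -2/3, -8/3], [9, -5/3, -23/3]] · [[40, -44], [13, -7], [44, -50]] = [[-3, 5], [-6, 6], [1, -1]].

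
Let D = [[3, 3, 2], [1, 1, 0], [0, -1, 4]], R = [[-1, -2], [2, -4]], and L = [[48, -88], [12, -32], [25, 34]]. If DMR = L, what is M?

M = [[-3, 5], [5, 2], [-4, 1]]

Isolating M: multiply by D⁻¹ from the left and R⁻¹ from the right, so M = D⁻¹LR⁻¹.
D has determinant -2; D⁻¹ = [[-2, 7, 1], [2, -6, -1], [1/2, -3/2, 0]].
det R = 8; the adjugate gives R⁻¹ = [[-1/2, 1/4], [-1/4, -1/8]].
D⁻¹L = [[13, -14], [-1, -18], [6, 4]].
M = (D⁻¹L)R⁻¹ = [[-3, 5], [5, 2], [-4, 1]].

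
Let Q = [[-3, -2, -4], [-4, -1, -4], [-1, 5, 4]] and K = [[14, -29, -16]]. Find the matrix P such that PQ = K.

P = [[5, -6, -5]]

Since Q sits to the right of P, P = KQ⁻¹.
Q has determinant -4; Q⁻¹ = [[-4, 3, -1], [-5, 4, -1], [21/4, -17/4, 5/4]].
P = KQ⁻¹ = [[14, -29, -16]] · [[-4, 3, -1], [-5, 4, -1], [21/4, -17/4, 5/4]] = [[5, -6, -5]].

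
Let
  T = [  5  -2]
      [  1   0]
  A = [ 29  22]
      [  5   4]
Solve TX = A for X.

X = [[5, 4], [-2, -1]]

T is on the left of X, so left-multiply by T⁻¹: X = T⁻¹A.
det T = 2; the adjugate gives T⁻¹ = [[0, 1], [-1/2, 5/2]].
X = T⁻¹A = [[0, 1], [-1/2, 5/2]] · [[29, 22], [5, 4]] = [[5, 4], [-2, -1]].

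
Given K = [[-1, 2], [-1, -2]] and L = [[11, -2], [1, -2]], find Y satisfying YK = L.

K is on the right of Y, so right-multiply by K⁻¹: Y = LK⁻¹.
det K = 4; the adjugate gives K⁻¹ = [[-1/2, -1/2], [1/4, -1/4]].
Y = LK⁻¹ = [[11, -2], [1, -2]] · [[-1/2, -1/2], [1/4, -1/4]] = [[-6, -5], [-1, 0]].

Y = [[-6, -5], [-1, 0]]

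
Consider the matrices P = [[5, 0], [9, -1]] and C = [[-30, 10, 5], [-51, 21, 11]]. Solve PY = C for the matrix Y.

P is on the left of Y, so left-multiply by P⁻¹: Y = P⁻¹C.
P has determinant -5; P⁻¹ = [[1/5, 0], [9/5, -1]].
Y = P⁻¹C = [[1/5, 0], [9/5, -1]] · [[-30, 10, 5], [-51, 21, 11]] = [[-6, 2, 1], [-3, -3, -2]].

Y = [[-6, 2, 1], [-3, -3, -2]]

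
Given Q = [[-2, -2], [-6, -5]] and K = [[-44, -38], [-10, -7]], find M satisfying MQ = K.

M = [[4, 6], [-4, 3]]

Since Q sits to the right of M, M = KQ⁻¹.
det Q = -2, so Q⁻¹ = [[5/2, -1], [-3, 1]].
M = KQ⁻¹ = [[-44, -38], [-10, -7]] · [[5/2, -1], [-3, 1]] = [[4, 6], [-4, 3]].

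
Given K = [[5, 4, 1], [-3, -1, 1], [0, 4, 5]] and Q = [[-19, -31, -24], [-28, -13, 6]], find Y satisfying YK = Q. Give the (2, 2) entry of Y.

1

Right-multiplying both sides by K⁻¹ gives Y = QK⁻¹.
K has determinant 3; K⁻¹ = [[-3, -16/3, 5/3], [5, 25/3, -8/3], [-4, -20/3, 7/3]].
Y = QK⁻¹ = [[-19, -31, -24], [-28, -13, 6]] · [[-3, -16/3, 5/3], [5, 25/3, -8/3], [-4, -20/3, 7/3]] = [[-2, 3, -5], [-5, 1, 2]].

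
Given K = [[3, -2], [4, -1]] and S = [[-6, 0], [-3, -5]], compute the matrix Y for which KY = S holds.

Y = [[0, -2], [3, -3]]

Since K multiplies Y on the left, Y = K⁻¹S.
det K = 5; the adjugate gives K⁻¹ = [[-1/5, 2/5], [-4/5, 3/5]].
Y = K⁻¹S = [[-1/5, 2/5], [-4/5, 3/5]] · [[-6, 0], [-3, -5]] = [[0, -2], [3, -3]].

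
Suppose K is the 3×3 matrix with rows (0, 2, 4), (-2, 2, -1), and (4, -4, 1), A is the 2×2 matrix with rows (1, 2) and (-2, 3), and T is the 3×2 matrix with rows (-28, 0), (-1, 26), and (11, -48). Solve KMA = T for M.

M = [[3, -3], [4, 0], [-5, 2]]

Isolating M: multiply by K⁻¹ from the left and A⁻¹ from the right, so M = K⁻¹TA⁻¹.
det K = -4, so K⁻¹ = [[1/2, 9/2, 5/2], [1/2, 4, 2], [0, -2, -1]].
det A = 7; the adjugate gives A⁻¹ = [[3/7, -2/7], [2/7, 1/7]].
K⁻¹T = [[9, -3], [4, 8], [-9, -4]].
M = (K⁻¹T)A⁻¹ = [[3, -3], [4, 0], [-5, 2]].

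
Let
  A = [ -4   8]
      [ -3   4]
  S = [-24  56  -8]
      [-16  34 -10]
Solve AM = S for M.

Since A multiplies M on the left, M = A⁻¹S.
A has determinant 8; A⁻¹ = [[1/2, -1], [3/8, -1/2]].
M = A⁻¹S = [[1/2, -1], [3/8, -1/2]] · [[-24, 56, -8], [-16, 34, -10]] = [[4, -6, 6], [-1, 4, 2]].

M = [[4, -6, 6], [-1, 4, 2]]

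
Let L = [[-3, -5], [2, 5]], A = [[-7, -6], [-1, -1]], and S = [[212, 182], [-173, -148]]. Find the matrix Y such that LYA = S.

Isolating Y: multiply by L⁻¹ from the left and A⁻¹ from the right, so Y = L⁻¹SA⁻¹.
det L = -5; the adjugate gives L⁻¹ = [[-1, -1], [2/5, 3/5]].
det A = 1; the adjugate gives A⁻¹ = [[-1, 6], [1, -7]].
L⁻¹S = [[-39, -34], [-19, -16]].
Y = (L⁻¹S)A⁻¹ = [[5, 4], [3, -2]].

Y = [[5, 4], [3, -2]]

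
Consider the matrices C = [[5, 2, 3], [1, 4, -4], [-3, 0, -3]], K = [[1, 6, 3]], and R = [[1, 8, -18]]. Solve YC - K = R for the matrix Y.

YC = R + K = [[2, 14, -15]].
Right-multiplying both sides by C⁻¹ gives Y = (R + K)C⁻¹.
C has determinant 6; C⁻¹ = [[-2, 1, -10/3], [5/2, -1, 23/6], [2, -1, 3]].
Y = (R + K)C⁻¹ = [[1, 3, 2]].

Y = [[1, 3, 2]]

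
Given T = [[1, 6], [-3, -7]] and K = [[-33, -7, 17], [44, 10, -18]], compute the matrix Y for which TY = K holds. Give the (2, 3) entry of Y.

3

Left-multiplying both sides by T⁻¹ gives Y = T⁻¹K.
T has determinant 11; T⁻¹ = [[-7/11, -6/11], [3/11, 1/11]].
Y = T⁻¹K = [[-7/11, -6/11], [3/11, 1/11]] · [[-33, -7, 17], [44, 10, -18]] = [[-3, -1, -1], [-5, -1, 3]].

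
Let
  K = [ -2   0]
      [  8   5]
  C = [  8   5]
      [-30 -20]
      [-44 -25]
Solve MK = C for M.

M = [[0, 1], [-1, -4], [2, -5]]

Since K sits to the right of M, M = CK⁻¹.
det K = -10; the adjugate gives K⁻¹ = [[-1/2, 0], [4/5, 1/5]].
M = CK⁻¹ = [[8, 5], [-30, -20], [-44, -25]] · [[-1/2, 0], [4/5, 1/5]] = [[0, 1], [-1, -4], [2, -5]].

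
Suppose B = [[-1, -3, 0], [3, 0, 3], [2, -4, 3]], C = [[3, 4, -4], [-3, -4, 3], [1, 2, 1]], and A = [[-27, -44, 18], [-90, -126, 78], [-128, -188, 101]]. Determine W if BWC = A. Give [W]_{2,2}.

2

W = B⁻¹AC⁻¹ (apply B⁻¹ on the left and C⁻¹ on the right).
det B = -3, so B⁻¹ = [[-4, -3, 3], [1, 1, -1], [4, 10/3, -3]].
det C = 2, so C⁻¹ = [[-5, -6, -2], [3, 7/2, 3/2], [-1, -1, 0]].
B⁻¹A = [[-6, -10, -3], [11, 18, -5], [-24, -32, 29]].
W = (B⁻¹A)C⁻¹ = [[3, 4, -3], [4, 2, 5], [-5, 3, 0]].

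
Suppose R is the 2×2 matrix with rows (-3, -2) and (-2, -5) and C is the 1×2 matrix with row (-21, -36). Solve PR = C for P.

R is on the right of P, so right-multiply by R⁻¹: P = CR⁻¹.
det R = 11, so R⁻¹ = [[-5/11, 2/11], [2/11, -3/11]].
P = CR⁻¹ = [[-21, -36]] · [[-5/11, 2/11], [2/11, -3/11]] = [[3, 6]].

P = [[3, 6]]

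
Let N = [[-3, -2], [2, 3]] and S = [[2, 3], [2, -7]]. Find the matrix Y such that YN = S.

N is on the right of Y, so right-multiply by N⁻¹: Y = SN⁻¹.
det N = -5, so N⁻¹ = [[-3/5, -2/5], [2/5, 3/5]].
Y = SN⁻¹ = [[2, 3], [2, -7]] · [[-3/5, -2/5], [2/5, 3/5]] = [[0, 1], [-4, -5]].

Y = [[0, 1], [-4, -5]]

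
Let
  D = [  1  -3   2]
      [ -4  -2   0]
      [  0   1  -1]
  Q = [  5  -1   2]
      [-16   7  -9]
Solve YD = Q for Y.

Since D sits to the right of Y, Y = QD⁻¹.
det D = 6, so D⁻¹ = [[1/3, -1/6, 2/3], [-2/3, -1/6, -4/3], [-2/3, -1/6, -7/3]].
Y = QD⁻¹ = [[5, -1, 2], [-16, 7, -9]] · [[1/3, -1/6, 2/3], [-2/3, -1/6, -4/3], [-2/3, -1/6, -7/3]] = [[1, -1, 0], [-4, 3, 1]].

Y = [[1, -1, 0], [-4, 3, 1]]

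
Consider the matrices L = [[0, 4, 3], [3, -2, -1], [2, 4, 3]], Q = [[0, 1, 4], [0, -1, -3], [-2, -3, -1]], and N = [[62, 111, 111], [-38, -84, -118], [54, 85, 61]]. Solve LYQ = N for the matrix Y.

Left-multiply by L⁻¹ and right-multiply by Q⁻¹: Y = L⁻¹NQ⁻¹.
det L = 4; the adjugate gives L⁻¹ = [[-1/2, 0, 1/2], [-11/4, -3/2, 9/4], [4, 2, -3]].
det Q = -2, so Q⁻¹ = [[4, 11/2, -1/2], [-3, -4, 0], [1, 1, 0]].
L⁻¹N = [[-4, -13, -25], [8, 12, 9], [10, 21, 25]].
Y = (L⁻¹N)Q⁻¹ = [[-2, 5, 2], [5, 5, -4], [2, -4, -5]].

Y = [[-2, 5, 2], [5, 5, -4], [2, -4, -5]]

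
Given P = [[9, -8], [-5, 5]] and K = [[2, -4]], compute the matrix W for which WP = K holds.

Right-multiplying both sides by P⁻¹ gives W = KP⁻¹.
det P = 5, so P⁻¹ = [[1, 8/5], [1, 9/5]].
W = KP⁻¹ = [[2, -4]] · [[1, 8/5], [1, 9/5]] = [[-2, -4]].

W = [[-2, -4]]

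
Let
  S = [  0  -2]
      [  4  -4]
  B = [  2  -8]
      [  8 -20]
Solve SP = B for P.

Left-multiplying both sides by S⁻¹ gives P = S⁻¹B.
det S = 8; the adjugate gives S⁻¹ = [[-1/2, 1/4], [-1/2, 0]].
P = S⁻¹B = [[-1/2, 1/4], [-1/2, 0]] · [[2, -8], [8, -20]] = [[1, -1], [-1, 4]].

P = [[1, -1], [-1, 4]]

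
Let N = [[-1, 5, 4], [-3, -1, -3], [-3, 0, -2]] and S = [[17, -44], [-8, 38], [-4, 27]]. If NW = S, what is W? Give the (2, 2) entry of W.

Left-multiplying both sides by N⁻¹ gives W = N⁻¹S.
det N = 1, so N⁻¹ = [[2, 10, -11], [3, 14, -15], [-3, -15, 16]].
W = N⁻¹S = [[2, 10, -11], [3, 14, -15], [-3, -15, 16]] · [[17, -44], [-8, 38], [-4, 27]] = [[-2, -5], [-1, -5], [5, -6]].

-5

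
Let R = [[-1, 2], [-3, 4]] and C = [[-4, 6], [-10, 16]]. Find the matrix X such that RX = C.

X = [[2, -4], [-1, 1]]

R is on the left of X, so left-multiply by R⁻¹: X = R⁻¹C.
det R = 2; the adjugate gives R⁻¹ = [[2, -1], [3/2, -1/2]].
X = R⁻¹C = [[2, -1], [3/2, -1/2]] · [[-4, 6], [-10, 16]] = [[2, -4], [-1, 1]].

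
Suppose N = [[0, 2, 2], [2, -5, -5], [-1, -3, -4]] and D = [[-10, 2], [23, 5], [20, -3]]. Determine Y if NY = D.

Y = [[-1, 5], [-1, 6], [-4, -5]]

Left-multiplying both sides by N⁻¹ gives Y = N⁻¹D.
det N = 4; the adjugate gives N⁻¹ = [[5/4, 1/2, 0], [13/4, 1/2, 1], [-11/4, -1/2, -1]].
Y = N⁻¹D = [[5/4, 1/2, 0], [13/4, 1/2, 1], [-11/4, -1/2, -1]] · [[-10, 2], [23, 5], [20, -3]] = [[-1, 5], [-1, 6], [-4, -5]].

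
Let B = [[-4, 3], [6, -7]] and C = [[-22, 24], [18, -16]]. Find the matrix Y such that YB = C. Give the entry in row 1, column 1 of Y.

B is on the right of Y, so right-multiply by B⁻¹: Y = CB⁻¹.
det B = 10; the adjugate gives B⁻¹ = [[-7/10, -3/10], [-3/5, -2/5]].
Y = CB⁻¹ = [[-22, 24], [18, -16]] · [[-7/10, -3/10], [-3/5, -2/5]] = [[1, -3], [-3, 1]].

1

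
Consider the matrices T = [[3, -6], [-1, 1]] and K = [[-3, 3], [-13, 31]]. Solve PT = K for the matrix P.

Since T sits to the right of P, P = KT⁻¹.
det T = -3; the adjugate gives T⁻¹ = [[-1/3, -2], [-1/3, -1]].
P = KT⁻¹ = [[-3, 3], [-13, 31]] · [[-1/3, -2], [-1/3, -1]] = [[0, 3], [-6, -5]].

P = [[0, 3], [-6, -5]]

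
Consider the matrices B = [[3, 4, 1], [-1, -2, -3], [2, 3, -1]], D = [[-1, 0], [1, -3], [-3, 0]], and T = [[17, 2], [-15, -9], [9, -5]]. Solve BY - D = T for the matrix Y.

BY = T + D = [[16, 2], [-14, -12], [6, -5]].
B is on the left of Y, so left-multiply by B⁻¹: Y = B⁻¹(T + D).
det B = 6; the adjugate gives B⁻¹ = [[11/6, 7/6, -5/3], [-7/6, -5/6, 4/3], [1/6, -1/6, -1/3]].
Y = B⁻¹(T + D) = [[3, -2], [1, 1], [3, 4]].

Y = [[3, -2], [1, 1], [3, 4]]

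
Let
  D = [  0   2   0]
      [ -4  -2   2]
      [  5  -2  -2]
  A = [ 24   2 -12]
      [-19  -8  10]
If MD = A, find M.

M = [[-5, -6, 0], [3, 6, 1]]

Right-multiplying both sides by D⁻¹ gives M = AD⁻¹.
det D = 4, so D⁻¹ = [[2, 1, 1], [1/2, 0, 0], [9/2, 5/2, 2]].
M = AD⁻¹ = [[24, 2, -12], [-19, -8, 10]] · [[2, 1, 1], [1/2, 0, 0], [9/2, 5/2, 2]] = [[-5, -6, 0], [3, 6, 1]].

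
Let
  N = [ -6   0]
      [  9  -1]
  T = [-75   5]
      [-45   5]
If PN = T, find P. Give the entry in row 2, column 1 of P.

Since N sits to the right of P, P = TN⁻¹.
N has determinant 6; N⁻¹ = [[-1/6, 0], [-3/2, -1]].
P = TN⁻¹ = [[-75, 5], [-45, 5]] · [[-1/6, 0], [-3/2, -1]] = [[5, -5], [0, -5]].

0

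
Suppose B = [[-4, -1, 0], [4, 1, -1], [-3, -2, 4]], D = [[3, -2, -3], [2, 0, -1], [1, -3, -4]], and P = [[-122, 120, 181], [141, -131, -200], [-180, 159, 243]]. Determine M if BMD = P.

Isolating M: multiply by B⁻¹ from the left and D⁻¹ from the right, so M = B⁻¹PD⁻¹.
det B = 5; the adjugate gives B⁻¹ = [[2/5, 4/5, 1/5], [-13/5, -16/5, -4/5], [-1, -1, 0]].
det D = -5, so D⁻¹ = [[3/5, -1/5, -2/5], [-7/5, 9/5, 3/5], [6/5, -7/5, -4/5]].
B⁻¹P = [[28, -25, -39], [10, -20, -25], [-19, 11, 19]].
M = (B⁻¹P)D⁻¹ = [[5, 4, 5], [4, -3, 4], [-4, -3, -1]].

M = [[5, 4, 5], [4, -3, 4], [-4, -3, -1]]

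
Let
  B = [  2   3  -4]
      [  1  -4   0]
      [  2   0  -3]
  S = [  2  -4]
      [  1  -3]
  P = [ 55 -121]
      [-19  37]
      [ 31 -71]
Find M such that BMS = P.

Isolating M: multiply by B⁻¹ from the left and S⁻¹ from the right, so M = B⁻¹PS⁻¹.
det B = 1, so B⁻¹ = [[12, 9, -16], [3, 2, -4], [8, 6, -11]].
det S = -2; the adjugate gives S⁻¹ = [[3/2, -2], [1/2, -1]].
B⁻¹P = [[-7, 17], [3, -5], [-15, 35]].
M = (B⁻¹P)S⁻¹ = [[-2, -3], [2, -1], [-5, -5]].

M = [[-2, -3], [2, -1], [-5, -5]]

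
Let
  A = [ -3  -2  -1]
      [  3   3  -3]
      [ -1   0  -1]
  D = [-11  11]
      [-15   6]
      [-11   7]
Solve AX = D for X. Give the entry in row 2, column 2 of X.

1

A is on the left of X, so left-multiply by A⁻¹: X = A⁻¹D.
det A = -6, so A⁻¹ = [[1/2, 1/3, -3/2], [-1, -1/3, 2], [-1/2, -1/3, 1/2]].
X = A⁻¹D = [[1/2, 1/3, -3/2], [-1, -1/3, 2], [-1/2, -1/3, 1/2]] · [[-11, 11], [-15, 6], [-11, 7]] = [[6, -3], [-6, 1], [5, -4]].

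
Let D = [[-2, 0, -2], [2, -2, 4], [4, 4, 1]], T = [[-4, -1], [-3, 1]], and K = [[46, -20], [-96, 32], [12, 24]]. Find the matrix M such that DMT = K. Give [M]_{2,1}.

Isolating M: multiply by D⁻¹ from the left and T⁻¹ from the right, so M = D⁻¹KT⁻¹.
det D = 4; the adjugate gives D⁻¹ = [[-9/2, -2, -1], [7/2, 3/2, 1], [4, 2, 1]].
det T = -7, so T⁻¹ = [[-1/7, -1/7], [-3/7, 4/7]].
D⁻¹K = [[-27, 2], [29, 2], [4, 8]].
M = (D⁻¹K)T⁻¹ = [[3, 5], [-5, -3], [-4, 4]].

-5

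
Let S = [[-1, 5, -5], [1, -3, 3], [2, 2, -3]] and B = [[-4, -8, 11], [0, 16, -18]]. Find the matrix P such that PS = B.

Since S sits to the right of P, P = BS⁻¹.
S has determinant 2; S⁻¹ = [[3/2, 5/2, 0], [9/2, 13/2, -1], [4, 6, -1]].
P = BS⁻¹ = [[-4, -8, 11], [0, 16, -18]] · [[3/2, 5/2, 0], [9/2, 13/2, -1], [4, 6, -1]] = [[2, 4, -3], [0, -4, 2]].

P = [[2, 4, -3], [0, -4, 2]]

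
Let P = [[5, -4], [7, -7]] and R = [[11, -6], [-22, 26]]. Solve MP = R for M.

M = [[5, -2], [4, -6]]

P is on the right of M, so right-multiply by P⁻¹: M = RP⁻¹.
det P = -7, so P⁻¹ = [[1, -4/7], [1, -5/7]].
M = RP⁻¹ = [[11, -6], [-22, 26]] · [[1, -4/7], [1, -5/7]] = [[5, -2], [4, -6]].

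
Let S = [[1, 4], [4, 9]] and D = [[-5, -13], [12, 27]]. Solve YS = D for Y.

Since S sits to the right of Y, Y = DS⁻¹.
det S = -7; the adjugate gives S⁻¹ = [[-9/7, 4/7], [4/7, -1/7]].
Y = DS⁻¹ = [[-5, -13], [12, 27]] · [[-9/7, 4/7], [4/7, -1/7]] = [[-1, -1], [0, 3]].

Y = [[-1, -1], [0, 3]]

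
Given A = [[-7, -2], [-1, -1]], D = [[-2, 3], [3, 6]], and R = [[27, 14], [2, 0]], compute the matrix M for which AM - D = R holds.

M = [[-3, -1], [-2, -5]]

AM = R + D = [[25, 17], [5, 6]].
Since A multiplies M on the left, M = A⁻¹(R + D).
A has determinant 5; A⁻¹ = [[-1/5, 2/5], [1/5, -7/5]].
M = A⁻¹(R + D) = [[-3, -1], [-2, -5]].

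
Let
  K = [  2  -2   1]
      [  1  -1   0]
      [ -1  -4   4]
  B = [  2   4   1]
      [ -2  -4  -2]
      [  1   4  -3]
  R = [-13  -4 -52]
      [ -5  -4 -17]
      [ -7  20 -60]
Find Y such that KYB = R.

Isolating Y: multiply by K⁻¹ from the left and B⁻¹ from the right, so Y = K⁻¹RB⁻¹.
det K = -5; the adjugate gives K⁻¹ = [[4/5, -4/5, -1/5], [4/5, -9/5, -1/5], [1, -2, 0]].
det B = 4; the adjugate gives B⁻¹ = [[5, 4, -1], [-2, -7/4, 1/2], [-1, -1, 0]].
K⁻¹R = [[-5, -4, -16], [0, 0, 1], [-3, 4, -18]].
Y = (K⁻¹R)B⁻¹ = [[-1, 3, 3], [-1, -1, 0], [-5, -1, 5]].

Y = [[-1, 3, 3], [-1, -1, 0], [-5, -1, 5]]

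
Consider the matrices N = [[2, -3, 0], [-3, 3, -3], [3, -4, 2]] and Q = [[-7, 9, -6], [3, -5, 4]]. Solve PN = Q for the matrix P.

P = [[1, 0, -3], [-3, 2, 5]]

Right-multiplying both sides by N⁻¹ gives P = QN⁻¹.
N has determinant -3; N⁻¹ = [[2, -2, -3], [1, -4/3, -2], [-1, 1/3, 1]].
P = QN⁻¹ = [[-7, 9, -6], [3, -5, 4]] · [[2, -2, -3], [1, -4/3, -2], [-1, 1/3, 1]] = [[1, 0, -3], [-3, 2, 5]].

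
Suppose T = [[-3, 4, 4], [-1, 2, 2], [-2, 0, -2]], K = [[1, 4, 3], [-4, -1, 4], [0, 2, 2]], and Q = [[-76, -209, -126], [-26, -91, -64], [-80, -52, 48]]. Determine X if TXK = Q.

Left-multiply by T⁻¹ and right-multiply by K⁻¹: X = T⁻¹QK⁻¹.
det T = 4; the adjugate gives T⁻¹ = [[-1, 2, 0], [-3/2, 7/2, 1/2], [1, -2, -1/2]].
det K = -2, so K⁻¹ = [[5, 1, -19/2], [-4, -1, 8], [4, 1, -15/2]].
T⁻¹Q = [[24, 27, -2], [-17, -31, -11], [16, -1, -22]].
X = (T⁻¹Q)K⁻¹ = [[4, -5, 3], [-5, 3, -4], [-4, -5, 5]].

X = [[4, -5, 3], [-5, 3, -4], [-4, -5, 5]]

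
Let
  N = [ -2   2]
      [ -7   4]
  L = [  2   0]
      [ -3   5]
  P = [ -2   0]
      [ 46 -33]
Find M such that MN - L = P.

M = [[0, 0], [-4, -5]]

MN = P + L = [[0, 0], [43, -28]].
N is on the right of M, so right-multiply by N⁻¹: M = (P + L)N⁻¹.
N has determinant 6; N⁻¹ = [[2/3, -1/3], [7/6, -1/3]].
M = (P + L)N⁻¹ = [[0, 0], [-4, -5]].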